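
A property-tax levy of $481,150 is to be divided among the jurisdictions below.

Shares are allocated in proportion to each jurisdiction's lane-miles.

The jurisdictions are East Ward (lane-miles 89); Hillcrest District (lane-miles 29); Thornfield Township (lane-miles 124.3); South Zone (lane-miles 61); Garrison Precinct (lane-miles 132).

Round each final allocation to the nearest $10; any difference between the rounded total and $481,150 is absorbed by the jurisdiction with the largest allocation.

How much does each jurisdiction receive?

Total lane-miles = 435.3.
Raw shares: East Ward 89/435.3 × $481,150 = 98,374.34; Hillcrest District 29/435.3 × $481,150 = 32,054.56; Thornfield Township 124.3/435.3 × $481,150 = 137,392.48; South Zone 61/435.3 × $481,150 = 67,425.11; Garrison Precinct 132/435.3 × $481,150 = 145,903.51.
Rounded to nearest $10: East Ward $98,370; Hillcrest District $32,050; Thornfield Township $137,390; South Zone $67,430; Garrison Precinct $145,900. Sum = $481,140.
Difference $481,150 − $481,140 = +$10 applied to largest allocation (Garrison Precinct): Garrison Precinct becomes $145,910.

East Ward: $98,370 · Hillcrest District: $32,050 · Thornfield Township: $137,390 · South Zone: $67,430 · Garrison Precinct: $145,910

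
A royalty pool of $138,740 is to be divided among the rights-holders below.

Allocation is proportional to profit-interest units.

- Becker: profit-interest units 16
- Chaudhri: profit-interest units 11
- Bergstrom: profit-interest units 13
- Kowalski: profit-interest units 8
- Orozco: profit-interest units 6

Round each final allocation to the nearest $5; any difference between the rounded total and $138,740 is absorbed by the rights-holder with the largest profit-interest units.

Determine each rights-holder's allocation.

Sum of profit-interest units: 16 + 11 + 13 + 8 + 6 = 54.
Unrounded shares: Becker 41,108.15; Chaudhri 28,261.85; Bergstrom 33,400.37; Kowalski 20,554.07; Orozco 15,415.56.
After rounding ($5): Becker $41,110; Chaudhri $28,260; Bergstrom $33,400; Kowalski $20,555; Orozco $15,415. Sum = $138,740.
No rounding difference to absorb.

Becker: $41,110 · Chaudhri: $28,260 · Bergstrom: $33,400 · Kowalski: $20,555 · Orozco: $15,415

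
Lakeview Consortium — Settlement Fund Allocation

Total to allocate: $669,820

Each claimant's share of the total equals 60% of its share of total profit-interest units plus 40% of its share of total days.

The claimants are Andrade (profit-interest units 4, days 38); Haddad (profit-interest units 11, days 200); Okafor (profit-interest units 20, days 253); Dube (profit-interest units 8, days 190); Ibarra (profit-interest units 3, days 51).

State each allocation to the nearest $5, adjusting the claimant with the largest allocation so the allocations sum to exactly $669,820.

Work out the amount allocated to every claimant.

Profit-interest units total 46; days total 732.
Composite weights (60% profit-interest units + 40% days): Andrade 0.0729; Haddad 0.2528; Okafor 0.3991; Dube 0.2082; Ibarra 0.0670.
Proportional shares: Andrade 48,855.96; Haddad 169,308.98; Okafor 267,339.18; Dube 139,438.41; Ibarra 44,877.46.
After rounding ($5): Andrade $48,855; Haddad $169,310; Okafor $267,340; Dube $139,440; Ibarra $44,875. Sum = $669,820.
Sum already equals the total — no adjustment.

Andrade: $48,855 | Haddad: $169,310 | Okafor: $267,340 | Dube: $139,440 | Ibarra: $44,875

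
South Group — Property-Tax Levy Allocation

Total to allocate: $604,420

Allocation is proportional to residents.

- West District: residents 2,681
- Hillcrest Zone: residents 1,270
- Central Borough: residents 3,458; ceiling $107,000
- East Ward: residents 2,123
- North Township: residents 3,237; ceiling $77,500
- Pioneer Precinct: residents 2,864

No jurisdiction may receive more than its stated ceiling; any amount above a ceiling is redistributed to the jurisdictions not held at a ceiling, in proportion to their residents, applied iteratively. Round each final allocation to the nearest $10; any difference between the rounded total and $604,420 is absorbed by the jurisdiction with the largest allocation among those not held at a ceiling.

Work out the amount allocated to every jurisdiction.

West District: $125,960 | Hillcrest Zone: $59,670 | Central Borough: $107,000 | East Ward: $99,740 | North Township: $77,500 | Pioneer Precinct: $134,550

Sum of residents: 15,633.
Proportional shares (ignoring caps): West District 103,655.73; Hillcrest Zone 49,102.12; Central Borough 133,696.95; East Ward 82,081.73; North Township 125,152.40; Pioneer Precinct 110,731.07.
Capped: Central Borough ($107,000), North Township ($77,500); remaining pool $419,920 reallocated over remaining residents 8,938.
Shares after redistribution: West District 125,957.21 → $125,960; Hillcrest Zone 59,666.41 → $59,670; East Ward 99,741.57 → $99,740; Pioneer Precinct 134,554.81 → $134,550.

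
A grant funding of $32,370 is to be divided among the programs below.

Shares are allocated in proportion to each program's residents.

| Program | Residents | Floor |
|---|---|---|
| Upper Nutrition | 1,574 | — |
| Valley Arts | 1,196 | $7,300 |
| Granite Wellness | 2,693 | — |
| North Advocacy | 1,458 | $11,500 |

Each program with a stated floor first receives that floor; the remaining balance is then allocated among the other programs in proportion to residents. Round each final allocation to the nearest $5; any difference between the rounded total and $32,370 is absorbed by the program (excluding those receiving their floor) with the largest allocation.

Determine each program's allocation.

Upper Nutrition: $5,005; Valley Arts: $7,300; Granite Wellness: $8,565; North Advocacy: $11,500

Fund the minimums — Valley Arts $7,300; North Advocacy $11,500. Balance $13,570.
Balance split over remaining residents 4,267: Upper Nutrition 5,005.67 → $5,005; Granite Wellness 8,564.33 → $8,565.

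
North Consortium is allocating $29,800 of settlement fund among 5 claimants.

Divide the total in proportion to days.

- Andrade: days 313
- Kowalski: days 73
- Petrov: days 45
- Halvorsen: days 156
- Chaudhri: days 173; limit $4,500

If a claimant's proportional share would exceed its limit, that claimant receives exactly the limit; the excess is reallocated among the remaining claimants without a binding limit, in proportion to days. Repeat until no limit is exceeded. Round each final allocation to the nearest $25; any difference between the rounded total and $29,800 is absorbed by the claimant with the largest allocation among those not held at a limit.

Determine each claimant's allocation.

Total days = 760.
Unconstrained shares: Andrade 12,272.89; Kowalski 2,862.37; Petrov 1,764.47; Halvorsen 6,116.84; Chaudhri 6,783.42.
Held at cap: Chaudhri ($4,500); balance $25,300 reallocated over remaining days 587.
Redistributed shares: Andrade 13,490.46 → $13,500; Kowalski 3,146.34 → $3,150; Petrov 1,939.52 → $1,950; Halvorsen 6,723.68 → $6,725.
Rounding difference −$25 applied to Andrade → $13,475.

Andrade: $13,475 | Kowalski: $3,150 | Petrov: $1,950 | Halvorsen: $6,725 | Chaudhri: $4,500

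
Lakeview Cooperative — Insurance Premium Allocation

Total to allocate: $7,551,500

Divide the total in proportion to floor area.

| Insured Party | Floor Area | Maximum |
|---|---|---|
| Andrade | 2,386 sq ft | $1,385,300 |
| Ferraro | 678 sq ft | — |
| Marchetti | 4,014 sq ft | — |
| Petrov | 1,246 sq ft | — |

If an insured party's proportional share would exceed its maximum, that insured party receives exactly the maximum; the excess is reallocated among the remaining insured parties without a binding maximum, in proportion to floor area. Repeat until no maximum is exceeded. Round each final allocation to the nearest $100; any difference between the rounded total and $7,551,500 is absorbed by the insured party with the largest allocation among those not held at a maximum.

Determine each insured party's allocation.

Andrade: $1,385,300 · Ferraro: $704,100 · Marchetti: $4,168,200 · Petrov: $1,293,900

Floor area total: 8,324.
Unconstrained shares: Andrade 2,164,569.80; Ferraro 615,078.93; Marchetti 3,641,484.98; Petrov 1,130,366.29.
Held at cap: Andrade ($1,385,300); residual $6,166,200 reallocated over remaining floor area 5,938.
Redistributed shares: Ferraro 704,055.84 → $704,100; Marchetti 4,168,259.82 → $4,168,300; Petrov 1,293,884.34 → $1,293,900.
Rounding difference −$100 applied to Marchetti → $4,168,200.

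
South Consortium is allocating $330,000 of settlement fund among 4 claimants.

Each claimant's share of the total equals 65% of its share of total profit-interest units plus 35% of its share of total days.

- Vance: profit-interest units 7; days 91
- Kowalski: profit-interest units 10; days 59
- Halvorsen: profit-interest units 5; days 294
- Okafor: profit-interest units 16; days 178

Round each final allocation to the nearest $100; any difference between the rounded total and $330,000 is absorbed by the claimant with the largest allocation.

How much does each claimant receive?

Vance: $56,400 · Kowalski: $67,400 · Halvorsen: $82,800 · Okafor: $123,400

Profit-interest units total 38; days total 622.
Combined weights (65% profit-interest units + 35% days): Vance 0.1709; Kowalski 0.2043; Halvorsen 0.2510; Okafor 0.3738.
Unrounded shares: Vance 56,411.07; Kowalski 67,403.16; Halvorsen 82,816.93; Okafor 123,368.84.
After rounding ($100): Vance $56,400; Kowalski $67,400; Halvorsen $82,800; Okafor $123,400. Sum = $330,000.
No rounding difference to absorb.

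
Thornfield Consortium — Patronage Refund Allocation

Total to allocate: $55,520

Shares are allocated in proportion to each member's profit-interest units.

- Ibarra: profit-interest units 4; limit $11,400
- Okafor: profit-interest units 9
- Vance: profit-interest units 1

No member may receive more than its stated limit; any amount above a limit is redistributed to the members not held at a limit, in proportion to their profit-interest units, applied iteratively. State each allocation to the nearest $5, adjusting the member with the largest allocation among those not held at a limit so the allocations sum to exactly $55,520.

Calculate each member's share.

Sum of profit-interest units: 14.
Proportional shares (ignoring caps): Ibarra 15,862.86; Okafor 35,691.43; Vance 3,965.71.
Cap binds for Ibarra ($11,400); remaining pool $44,120 reallocated over remaining profit-interest units 10.
Shares after redistribution: Okafor 39,708.00 → $39,710; Vance 4,412.00 → $4,410.

Ibarra: $11,400; Okafor: $39,710; Vance: $4,410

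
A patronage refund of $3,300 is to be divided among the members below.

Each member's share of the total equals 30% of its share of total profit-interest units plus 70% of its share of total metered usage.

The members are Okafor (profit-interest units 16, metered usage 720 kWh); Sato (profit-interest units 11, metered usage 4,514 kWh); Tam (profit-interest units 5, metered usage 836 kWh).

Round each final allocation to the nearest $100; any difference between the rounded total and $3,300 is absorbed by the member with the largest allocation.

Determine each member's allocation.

Profit-interest units total 32; metered usage total 6,070.
Combined weights (30% profit-interest units + 70% metered usage): Okafor 0.2330; Sato 0.6237; Tam 0.1433.
Unrounded shares: Okafor 769.00; Sato 2,058.16; Tam 472.84.
Rounded to nearest $100: Okafor $800; Sato $2,100; Tam $500. Sum = $3,400.
Difference $3,300 − $3,400 = −$100 applied to largest allocation (Sato): Sato becomes $2,000.

Okafor: $800; Sato: $2,000; Tam: $500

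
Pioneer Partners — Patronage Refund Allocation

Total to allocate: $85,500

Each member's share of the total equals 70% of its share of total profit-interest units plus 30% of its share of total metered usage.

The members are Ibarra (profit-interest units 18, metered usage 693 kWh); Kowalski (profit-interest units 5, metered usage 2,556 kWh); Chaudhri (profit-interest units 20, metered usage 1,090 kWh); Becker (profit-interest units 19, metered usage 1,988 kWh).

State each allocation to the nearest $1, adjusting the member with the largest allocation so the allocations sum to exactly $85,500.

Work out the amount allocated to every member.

Totals — profit-interest units 62, metered usage 6,327.
Blended shares (70% profit-interest units + 30% metered usage): Ibarra 0.2361; Kowalski 0.1776; Chaudhri 0.2775; Becker 0.3088.
Raw shares: Ibarra 20,185.27; Kowalski 15,188.78; Chaudhri 23,725.37; Becker 26,400.59.
After rounding ($1): Ibarra $20,185; Kowalski $15,189; Chaudhri $23,725; Becker $26,401. Sum = $85,500.
No rounding difference to absorb.

Ibarra: $20,185 · Kowalski: $15,189 · Chaudhri: $23,725 · Becker: $26,401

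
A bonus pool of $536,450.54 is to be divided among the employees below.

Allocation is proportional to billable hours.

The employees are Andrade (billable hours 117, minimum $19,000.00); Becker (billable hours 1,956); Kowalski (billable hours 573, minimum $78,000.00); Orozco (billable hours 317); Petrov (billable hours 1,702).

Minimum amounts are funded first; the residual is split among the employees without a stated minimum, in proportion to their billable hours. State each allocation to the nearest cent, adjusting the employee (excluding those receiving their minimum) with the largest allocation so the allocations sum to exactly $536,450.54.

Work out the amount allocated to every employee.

Guaranteed amounts: Andrade $19,000.00; Kowalski $78,000.00. Remaining pool $439,450.54.
Remaining pool split over remaining billable hours 3,975: Becker 216,242.8318 → $216,242.83; Orozco 35,045.4896 → $35,045.49; Petrov 188,162.2186 → $188,162.22.

Andrade: $19,000.00; Becker: $216,242.83; Kowalski: $78,000.00; Orozco: $35,045.49; Petrov: $188,162.22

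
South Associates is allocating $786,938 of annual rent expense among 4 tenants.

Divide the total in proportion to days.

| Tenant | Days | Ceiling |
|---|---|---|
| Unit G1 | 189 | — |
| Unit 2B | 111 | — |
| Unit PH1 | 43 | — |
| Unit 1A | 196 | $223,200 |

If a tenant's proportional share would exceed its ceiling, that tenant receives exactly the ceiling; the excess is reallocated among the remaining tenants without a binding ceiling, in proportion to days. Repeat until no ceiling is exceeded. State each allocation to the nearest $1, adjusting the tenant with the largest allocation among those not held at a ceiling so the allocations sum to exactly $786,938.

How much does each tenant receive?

Sum of days: 539.
Pro-rata shares before constraints: Unit G1 275,939.30; Unit 2B 162,059.59; Unit PH1 62,779.84; Unit 1A 286,159.27.
Cap binds for Unit 1A ($223,200); balance $563,738 reallocated over remaining days 343.
Shares after redistribution: Unit G1 310,631.14 → $310,631; Unit 2B 182,434.16 → $182,434; Unit PH1 70,672.69 → $70,673.

Unit G1: $310,631; Unit 2B: $182,434; Unit PH1: $70,673; Unit 1A: $223,200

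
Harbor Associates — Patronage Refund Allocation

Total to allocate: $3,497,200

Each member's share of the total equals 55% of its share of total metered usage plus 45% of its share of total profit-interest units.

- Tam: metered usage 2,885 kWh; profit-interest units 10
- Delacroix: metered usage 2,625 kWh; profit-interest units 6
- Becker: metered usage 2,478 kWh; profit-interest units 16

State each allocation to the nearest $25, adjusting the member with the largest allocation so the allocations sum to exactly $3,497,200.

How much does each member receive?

Tam: $1,186,475; Delacroix: $927,150; Becker: $1,383,575

Metered usage total 7,988; profit-interest units total 32.
Combined weights (55% metered usage + 45% profit-interest units): Tam 0.3393; Delacroix 0.2651; Becker 0.3956.
Pro-rata amounts: Tam 1,186,483.55; Delacroix 927,159.69; Becker 1,383,556.77.
After rounding ($25): Tam $1,186,475; Delacroix $927,150; Becker $1,383,550. Sum = $3,497,175.
Difference $3,497,200 − $3,497,175 = +$25 applied to largest allocation (Becker): Becker becomes $1,383,575.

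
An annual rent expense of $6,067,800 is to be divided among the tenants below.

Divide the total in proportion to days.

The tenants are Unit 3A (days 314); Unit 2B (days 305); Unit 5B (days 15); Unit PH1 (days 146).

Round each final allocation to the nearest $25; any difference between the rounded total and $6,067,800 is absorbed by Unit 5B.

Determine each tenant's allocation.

Unit 3A: $2,442,675; Unit 2B: $2,372,675; Unit 5B: $116,675; Unit PH1: $1,135,775

Combined days = 780.
Unrounded shares: Unit 3A 314/780 × $6,067,800 = 2,442,678.46; Unit 2B 305/780 × $6,067,800 = 2,372,665.38; Unit 5B 15/780 × $6,067,800 = 116,688.46; Unit PH1 146/780 × $6,067,800 = 1,135,767.69.
After rounding ($25): Unit 3A $2,442,675; Unit 2B $2,372,675; Unit 5B $116,700; Unit PH1 $1,135,775. Sum = $6,067,825.
Difference $6,067,800 − $6,067,825 = −$25 applied to Unit 5B: Unit 5B becomes $116,675.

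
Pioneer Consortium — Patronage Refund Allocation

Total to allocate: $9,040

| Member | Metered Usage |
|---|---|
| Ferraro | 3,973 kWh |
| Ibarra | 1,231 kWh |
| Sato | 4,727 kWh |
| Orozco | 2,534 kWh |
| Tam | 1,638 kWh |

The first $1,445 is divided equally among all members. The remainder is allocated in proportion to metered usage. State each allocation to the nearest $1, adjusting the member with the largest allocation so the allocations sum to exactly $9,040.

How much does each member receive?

First tranche $1,445 split equally: $289 each.
Remainder $7,595 by metered usage (total 14,103): Ferraro 2,139.61 → $2,140; Ibarra 662.94 → $663; Sato 2,545.67 → $2,546; Orozco 1,364.66 → $1,365; Tam 882.13 → $882.
Rounding difference −$1 on remainder applied to Sato.
Totals: Ferraro $289 + $2,140 = $2,429; Ibarra $289 + $663 = $952; Sato $289 + $2,545 = $2,834; Orozco $289 + $1,365 = $1,654; Tam $289 + $882 = $1,171.

Ferraro: $2,429 | Ibarra: $952 | Sato: $2,834 | Orozco: $1,654 | Tam: $1,171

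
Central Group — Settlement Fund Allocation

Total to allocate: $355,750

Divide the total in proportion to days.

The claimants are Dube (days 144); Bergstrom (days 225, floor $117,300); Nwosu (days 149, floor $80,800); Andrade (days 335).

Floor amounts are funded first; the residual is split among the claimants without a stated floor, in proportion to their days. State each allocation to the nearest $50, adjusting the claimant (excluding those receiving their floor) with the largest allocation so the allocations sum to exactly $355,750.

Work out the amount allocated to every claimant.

Dube: $47,400; Bergstrom: $117,300; Nwosu: $80,800; Andrade: $110,250

Minimums first: Bergstrom $117,300; Nwosu $80,800. Remaining pool $157,650.
Remaining pool split over remaining days 479: Dube 47,393.74 → $47,400; Andrade 110,256.26 → $110,250.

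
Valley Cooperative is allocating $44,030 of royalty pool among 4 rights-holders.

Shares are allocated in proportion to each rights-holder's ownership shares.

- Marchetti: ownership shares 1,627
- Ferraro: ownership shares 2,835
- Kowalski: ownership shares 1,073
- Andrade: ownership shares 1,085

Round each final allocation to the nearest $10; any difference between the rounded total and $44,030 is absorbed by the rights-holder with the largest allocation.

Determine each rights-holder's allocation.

Combined ownership shares = 6,620.
Pro-rata amounts: Marchetti 1,627/6,620 × $44,030 = 10,821.27; Ferraro 2,835/6,620 × $44,030 = 18,855.75; Kowalski 1,073/6,620 × $44,030 = 7,136.58; Andrade 1,085/6,620 × $44,030 = 7,216.40.
Rounded to nearest $10: Marchetti $10,820; Ferraro $18,860; Kowalski $7,140; Andrade $7,220. Sum = $44,040.
Difference $44,030 − $44,040 = −$10 applied to largest allocation (Ferraro): Ferraro becomes $18,850.

Marchetti: $10,820; Ferraro: $18,850; Kowalski: $7,140; Andrade: $7,220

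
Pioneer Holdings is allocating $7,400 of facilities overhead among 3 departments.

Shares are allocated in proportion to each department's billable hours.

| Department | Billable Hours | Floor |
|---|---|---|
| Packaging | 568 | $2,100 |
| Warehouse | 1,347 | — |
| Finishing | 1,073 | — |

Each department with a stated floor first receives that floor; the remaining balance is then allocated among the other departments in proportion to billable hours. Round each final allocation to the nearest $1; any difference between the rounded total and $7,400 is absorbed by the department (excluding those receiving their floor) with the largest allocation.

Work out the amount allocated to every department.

Packaging: $2,100; Warehouse: $2,950; Finishing: $2,350

Minimums first: Packaging $2,100. Remaining pool $5,300.
Remaining pool split over remaining billable hours 2,420: Warehouse 2,950.04 → $2,950; Finishing 2,349.96 → $2,350.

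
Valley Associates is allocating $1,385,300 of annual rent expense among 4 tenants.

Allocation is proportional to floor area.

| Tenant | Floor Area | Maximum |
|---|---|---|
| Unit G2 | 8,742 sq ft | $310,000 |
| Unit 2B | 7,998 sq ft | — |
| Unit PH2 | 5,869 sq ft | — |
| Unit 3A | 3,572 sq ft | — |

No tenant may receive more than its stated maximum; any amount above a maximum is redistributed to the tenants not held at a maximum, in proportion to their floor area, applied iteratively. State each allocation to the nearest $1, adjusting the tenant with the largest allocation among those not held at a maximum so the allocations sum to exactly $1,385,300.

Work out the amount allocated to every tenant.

Unit G2: $310,000 · Unit 2B: $493,162 · Unit PH2: $361,886 · Unit 3A: $220,252

Total floor area = 26,181.
Proportional shares (ignoring caps): Unit G2 462,560.35; Unit 2B 423,193.51; Unit PH2 310,542.98; Unit 3A 189,003.15.
Cap binds for Unit G2 ($310,000); residual $1,075,300 reallocated over remaining floor area 17,439.
Shares after redistribution: Unit 2B 493,161.84 → $493,162; Unit PH2 361,886.33 → $361,886; Unit 3A 220,251.83 → $220,252.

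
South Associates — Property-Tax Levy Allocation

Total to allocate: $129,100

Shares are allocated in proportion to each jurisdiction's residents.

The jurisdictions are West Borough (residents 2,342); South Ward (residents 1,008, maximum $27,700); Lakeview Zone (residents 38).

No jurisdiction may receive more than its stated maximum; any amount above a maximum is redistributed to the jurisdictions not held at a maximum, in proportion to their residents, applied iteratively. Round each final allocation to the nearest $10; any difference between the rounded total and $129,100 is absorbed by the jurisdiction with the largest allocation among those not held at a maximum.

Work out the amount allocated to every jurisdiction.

West Borough: $99,780 | South Ward: $27,700 | Lakeview Zone: $1,620

Total residents = 3,388.
Unconstrained shares: West Borough 89,242.09; South Ward 38,409.92; Lakeview Zone 1,447.99.
Cap binds for South Ward ($27,700); balance $101,400 reallocated over remaining residents 2,380.
Shares after redistribution: West Borough 99,781.01 → $99,780; Lakeview Zone 1,618.99 → $1,620.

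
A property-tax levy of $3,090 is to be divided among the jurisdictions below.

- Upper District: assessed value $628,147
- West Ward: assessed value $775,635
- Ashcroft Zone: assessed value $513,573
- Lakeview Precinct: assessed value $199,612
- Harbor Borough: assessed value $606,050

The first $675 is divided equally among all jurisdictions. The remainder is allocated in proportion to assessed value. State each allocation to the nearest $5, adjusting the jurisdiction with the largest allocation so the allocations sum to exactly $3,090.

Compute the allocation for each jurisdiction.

Equal tier: $675 ÷ 5 = $135 apiece.
Remainder $2,415 by assessed value (total 2,723,017): Upper District 557.09 → $555; West Ward 687.90 → $690; Ashcroft Zone 455.48 → $455; Lakeview Precinct 177.03 → $175; Harbor Borough 537.496 → $535.
Rounding difference +$5 on remainder applied to West Ward.
Totals: Upper District $135 + $555 = $690; West Ward $135 + $695 = $830; Ashcroft Zone $135 + $455 = $590; Lakeview Precinct $135 + $175 = $310; Harbor Borough $135 + $535 = $670.

Upper District: $690; West Ward: $830; Ashcroft Zone: $590; Lakeview Precinct: $310; Harbor Borough: $670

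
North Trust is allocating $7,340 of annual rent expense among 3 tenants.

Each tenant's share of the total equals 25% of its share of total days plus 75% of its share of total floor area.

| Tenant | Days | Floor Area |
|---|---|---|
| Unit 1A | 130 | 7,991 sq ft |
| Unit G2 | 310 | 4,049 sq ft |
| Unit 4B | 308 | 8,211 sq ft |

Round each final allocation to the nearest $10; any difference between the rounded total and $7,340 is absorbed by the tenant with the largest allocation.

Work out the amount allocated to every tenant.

Days total 748; floor area total 20,251.
Composite weights (25% days + 75% floor area): Unit 1A 0.3394; Unit G2 0.2536; Unit 4B 0.4070.
Unrounded shares: Unit 1A 2,491.18; Unit G2 1,861.17; Unit 4B 2,987.65.
After rounding ($10): Unit 1A $2,490; Unit G2 $1,860; Unit 4B $2,990. Sum = $7,340.
No rounding difference to absorb.

Unit 1A: $2,490; Unit G2: $1,860; Unit 4B: $2,990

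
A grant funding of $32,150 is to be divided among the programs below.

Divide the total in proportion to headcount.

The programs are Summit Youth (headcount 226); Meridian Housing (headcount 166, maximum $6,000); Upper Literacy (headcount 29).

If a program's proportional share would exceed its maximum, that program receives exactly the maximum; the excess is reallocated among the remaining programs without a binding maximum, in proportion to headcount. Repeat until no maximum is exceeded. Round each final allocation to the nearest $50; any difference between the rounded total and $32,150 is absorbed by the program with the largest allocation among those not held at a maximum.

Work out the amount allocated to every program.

Sum of headcount: 421.
Proportional shares (ignoring caps): Summit Youth 17,258.67; Meridian Housing 12,676.72; Upper Literacy 2,214.61.
Capped: Meridian Housing ($6,000); balance $26,150 reallocated over remaining headcount 255.
Remaining shares: Summit Youth 23,176.08 → $23,200; Upper Literacy 2,973.92 → $2,950.

Summit Youth: $23,200 | Meridian Housing: $6,000 | Upper Literacy: $2,950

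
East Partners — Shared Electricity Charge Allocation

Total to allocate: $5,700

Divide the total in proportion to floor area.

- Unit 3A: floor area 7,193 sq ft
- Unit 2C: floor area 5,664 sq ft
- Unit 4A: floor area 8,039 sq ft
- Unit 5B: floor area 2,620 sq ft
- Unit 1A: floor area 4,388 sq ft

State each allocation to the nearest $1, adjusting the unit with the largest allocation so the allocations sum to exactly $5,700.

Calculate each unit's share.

Unit 3A: $1,469 | Unit 2C: $1,157 | Unit 4A: $1,643 | Unit 5B: $535 | Unit 1A: $896

Combined floor area = 27,904.
Unrounded shares: Unit 3A 7,193/27,904 × $5,700 = 1,469.33; Unit 2C 5,664/27,904 × $5,700 = 1,157.00; Unit 4A 8,039/27,904 × $5,700 = 1,642.14; Unit 5B 2,620/27,904 × $5,700 = 535.19; Unit 1A 4,388/27,904 × $5,700 = 896.34.
After rounding ($1): Unit 3A $1,469; Unit 2C $1,157; Unit 4A $1,642; Unit 5B $535; Unit 1A $896. Sum = $5,699.
Difference $5,700 − $5,699 = +$1 applied to largest allocation (Unit 4A): Unit 4A becomes $1,643.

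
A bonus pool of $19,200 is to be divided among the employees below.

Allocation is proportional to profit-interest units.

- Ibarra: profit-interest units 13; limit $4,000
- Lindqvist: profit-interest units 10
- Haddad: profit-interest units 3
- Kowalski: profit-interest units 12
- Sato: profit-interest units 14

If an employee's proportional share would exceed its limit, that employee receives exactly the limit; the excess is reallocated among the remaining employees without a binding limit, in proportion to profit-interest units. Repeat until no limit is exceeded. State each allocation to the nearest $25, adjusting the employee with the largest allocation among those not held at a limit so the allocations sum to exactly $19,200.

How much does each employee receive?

Combined profit-interest units = 52.
Unconstrained shares: Ibarra 4,800.00; Lindqvist 3,692.31; Haddad 1,107.69; Kowalski 4,430.77; Sato 5,169.23.
Held at cap: Ibarra ($4,000); balance $15,200 reallocated over remaining profit-interest units 39.
Redistributed shares: Lindqvist 3,897.44 → $3,900; Haddad 1,169.23 → $1,175; Kowalski 4,676.92 → $4,675; Sato 5,456.41 → $5,450.

Ibarra: $4,000; Lindqvist: $3,900; Haddad: $1,175; Kowalski: $4,675; Sato: $5,450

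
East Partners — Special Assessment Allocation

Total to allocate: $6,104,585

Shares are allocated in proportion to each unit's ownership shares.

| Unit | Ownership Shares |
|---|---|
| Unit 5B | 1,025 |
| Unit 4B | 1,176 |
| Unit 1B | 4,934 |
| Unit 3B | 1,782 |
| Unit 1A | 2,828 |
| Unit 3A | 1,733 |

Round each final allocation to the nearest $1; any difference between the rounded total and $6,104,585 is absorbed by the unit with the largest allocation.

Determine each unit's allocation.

Unit 5B: $464,253 · Unit 4B: $532,645 · Unit 1B: $2,234,754 · Unit 3B: $807,121 · Unit 1A: $1,280,885 · Unit 3A: $784,927

Sum of ownership shares: 13,478.
Raw shares: Unit 5B 1,025/13,478 × $6,104,585 = 464,252.83; Unit 4B 1,176/13,478 × $6,104,585 = 532,645.20; Unit 1B 4,934/13,478 × $6,104,585 = 2,234,754.59; Unit 3B 1,782/13,478 × $6,104,585 = 807,120.53; Unit 1A 2,828/13,478 × $6,104,585 = 1,280,884.88; Unit 3A 1,733/13,478 × $6,104,585 = 784,926.98.
Rounded to nearest $1: Unit 5B $464,253; Unit 4B $532,645; Unit 1B $2,234,755; Unit 3B $807,121; Unit 1A $1,280,885; Unit 3A $784,927. Sum = $6,104,586.
Difference $6,104,585 − $6,104,586 = −$1 applied to largest allocation (Unit 1B): Unit 1B becomes $2,234,754.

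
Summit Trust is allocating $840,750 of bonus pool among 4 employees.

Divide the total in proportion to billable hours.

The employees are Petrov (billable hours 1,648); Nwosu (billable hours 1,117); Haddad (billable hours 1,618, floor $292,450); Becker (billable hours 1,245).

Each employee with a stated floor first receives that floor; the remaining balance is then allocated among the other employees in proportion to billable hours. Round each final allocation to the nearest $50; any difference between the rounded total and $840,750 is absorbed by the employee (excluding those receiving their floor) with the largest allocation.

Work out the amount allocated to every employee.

Fund the minimums — Haddad $292,450. Residual $548,300.
Residual split over remaining billable hours 4,010: Petrov 225,336.26 → $225,350; Nwosu 152,730.95 → $152,750; Becker 170,232.79 → $170,250.
Rounding difference −$50 applied to Petrov → $225,300.

Petrov: $225,300 · Nwosu: $152,750 · Haddad: $292,450 · Becker: $170,250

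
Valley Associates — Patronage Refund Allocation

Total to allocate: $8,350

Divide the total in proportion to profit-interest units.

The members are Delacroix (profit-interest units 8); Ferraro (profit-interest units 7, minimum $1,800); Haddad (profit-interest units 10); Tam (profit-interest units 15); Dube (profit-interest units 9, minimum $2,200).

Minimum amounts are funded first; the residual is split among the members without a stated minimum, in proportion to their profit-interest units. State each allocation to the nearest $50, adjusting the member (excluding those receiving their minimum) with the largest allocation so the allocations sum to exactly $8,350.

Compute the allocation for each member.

Minimums first: Ferraro $1,800; Dube $2,200. Remaining pool $4,350.
Remaining pool split over remaining profit-interest units 33: Delacroix 1,054.55 → $1,050; Haddad 1,318.18 → $1,300; Tam 1,977.27 → $2,000.

Delacroix: $1,050 · Ferraro: $1,800 · Haddad: $1,300 · Tam: $2,000 · Dube: $2,200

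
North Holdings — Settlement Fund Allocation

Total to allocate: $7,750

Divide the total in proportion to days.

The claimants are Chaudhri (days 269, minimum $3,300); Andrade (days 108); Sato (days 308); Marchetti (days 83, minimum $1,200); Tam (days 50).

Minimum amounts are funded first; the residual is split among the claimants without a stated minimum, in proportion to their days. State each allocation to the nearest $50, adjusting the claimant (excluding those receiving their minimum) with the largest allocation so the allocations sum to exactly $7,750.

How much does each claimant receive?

Guaranteed amounts: Chaudhri $3,300; Marchetti $1,200. Remaining pool $3,250.
Remaining pool split over remaining days 466: Andrade 753.22 → $750; Sato 2,148.07 → $2,150; Tam 348.71 → $350.

Chaudhri: $3,300 · Andrade: $750 · Sato: $2,150 · Marchetti: $1,200 · Tam: $350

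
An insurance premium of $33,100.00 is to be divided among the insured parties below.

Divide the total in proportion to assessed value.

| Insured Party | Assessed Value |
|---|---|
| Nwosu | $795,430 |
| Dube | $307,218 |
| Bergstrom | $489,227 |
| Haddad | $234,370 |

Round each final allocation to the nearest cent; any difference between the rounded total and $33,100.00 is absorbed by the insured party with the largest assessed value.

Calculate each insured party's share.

Sum of assessed value: 795,430 + 307,218 + 489,227 + 234,370 = 1,826,245.
Pro-rata amounts: Nwosu 14,416.8679; Dube 5,568.2101; Bergstrom 8,867.0544; Haddad 4,247.8676.
After rounding (cent): Nwosu $14,416.87; Dube $5,568.21; Bergstrom $8,867.05; Haddad $4,247.87. Sum = $33,100.00.
Sum already equals the total — no adjustment.

Nwosu: $14,416.87 · Dube: $5,568.21 · Bergstrom: $8,867.05 · Haddad: $4,247.87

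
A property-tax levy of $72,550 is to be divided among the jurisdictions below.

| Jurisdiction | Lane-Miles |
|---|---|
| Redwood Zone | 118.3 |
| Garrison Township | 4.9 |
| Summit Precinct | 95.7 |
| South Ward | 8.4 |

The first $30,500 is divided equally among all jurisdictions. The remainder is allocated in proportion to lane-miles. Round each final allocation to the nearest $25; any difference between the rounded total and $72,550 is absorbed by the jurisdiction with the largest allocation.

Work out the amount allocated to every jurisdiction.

First tranche $30,500 split equally: $7,625 each.
Remainder $42,050 by lane-miles (total 227.3): Redwood Zone 21,885.24 → $21,875; Garrison Township 906.49 → $900; Summit Precinct 17,704.29 → $17,700; South Ward 1,553.98 → $1,550.
Rounding difference +$25 on remainder applied to Redwood Zone.
Totals: Redwood Zone $7,625 + $21,900 = $29,525; Garrison Township $7,625 + $900 = $8,525; Summit Precinct $7,625 + $17,700 = $25,325; South Ward $7,625 + $1,550 = $9,175.

Redwood Zone: $29,525; Garrison Township: $8,525; Summit Precinct: $25,325; South Ward: $9,175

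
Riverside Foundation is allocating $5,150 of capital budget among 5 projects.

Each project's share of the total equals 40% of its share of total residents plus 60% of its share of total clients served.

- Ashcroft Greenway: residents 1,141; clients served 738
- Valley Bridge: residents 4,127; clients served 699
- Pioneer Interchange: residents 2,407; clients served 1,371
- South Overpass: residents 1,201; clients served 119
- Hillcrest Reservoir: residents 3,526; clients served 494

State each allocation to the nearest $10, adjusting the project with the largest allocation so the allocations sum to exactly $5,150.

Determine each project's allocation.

Totals — residents 12,402, clients served 3,421.
Composite weights (40% residents + 60% clients served): Ashcroft Greenway 0.1662; Valley Bridge 0.2557; Pioneer Interchange 0.3181; South Overpass 0.0596; Hillcrest Reservoir 0.2004.
Raw shares: Ashcroft Greenway 856.12; Valley Bridge 1,316.87; Pioneer Interchange 1,638.16; South Overpass 306.97; Hillcrest Reservoir 1,031.88.
Rounded to nearest $10: Ashcroft Greenway $860; Valley Bridge $1,320; Pioneer Interchange $1,640; South Overpass $310; Hillcrest Reservoir $1,030. Sum = $5,160.
Difference $5,150 − $5,160 = −$10 applied to largest allocation (Pioneer Interchange): Pioneer Interchange becomes $1,630.

Ashcroft Greenway: $860; Valley Bridge: $1,320; Pioneer Interchange: $1,630; South Overpass: $310; Hillcrest Reservoir: $1,030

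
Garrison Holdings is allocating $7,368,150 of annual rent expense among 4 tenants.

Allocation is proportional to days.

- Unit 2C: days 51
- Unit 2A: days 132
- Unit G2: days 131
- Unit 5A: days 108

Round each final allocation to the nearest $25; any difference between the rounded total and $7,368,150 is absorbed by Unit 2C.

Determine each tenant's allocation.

Total days = 422.
Unrounded shares: Unit 2C 51/422 × $7,368,150 = 890,463.63; Unit 2A 132/422 × $7,368,150 = 2,304,729.38; Unit G2 131/422 × $7,368,150 = 2,287,269.31; Unit 5A 108/422 × $7,368,150 = 1,885,687.68.
After rounding ($25): Unit 2C $890,475; Unit 2A $2,304,725; Unit G2 $2,287,275; Unit 5A $1,885,700. Sum = $7,368,175.
Difference $7,368,150 − $7,368,175 = −$25 applied to Unit 2C: Unit 2C becomes $890,450.

Unit 2C: $890,450 | Unit 2A: $2,304,725 | Unit G2: $2,287,275 | Unit 5A: $1,885,700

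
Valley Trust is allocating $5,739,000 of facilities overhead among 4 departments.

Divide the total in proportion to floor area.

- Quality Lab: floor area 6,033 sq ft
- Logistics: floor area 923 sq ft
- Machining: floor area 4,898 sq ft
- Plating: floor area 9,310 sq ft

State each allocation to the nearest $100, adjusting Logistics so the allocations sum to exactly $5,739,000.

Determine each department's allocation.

Quality Lab: $1,636,000; Logistics: $250,200; Machining: $1,328,200; Plating: $2,524,600

Combined floor area = 21,164.
Pro-rata amounts: Quality Lab 6,033/21,164 × $5,739,000 = 1,635,956.67; Logistics 923/21,164 × $5,739,000 = 250,288.08; Machining 4,898/21,164 × $5,739,000 = 1,328,180.97; Plating 9,310/21,164 × $5,739,000 = 2,524,574.28.
Rounded to nearest $100: Quality Lab $1,636,000; Logistics $250,300; Machining $1,328,200; Plating $2,524,600. Sum = $5,739,100.
Difference $5,739,000 − $5,739,100 = −$100 applied to Logistics: Logistics becomes $250,200.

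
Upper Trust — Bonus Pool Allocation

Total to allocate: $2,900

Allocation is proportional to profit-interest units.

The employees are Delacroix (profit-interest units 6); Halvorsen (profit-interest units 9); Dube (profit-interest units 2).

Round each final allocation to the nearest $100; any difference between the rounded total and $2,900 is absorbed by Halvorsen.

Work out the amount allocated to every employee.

Combined profit-interest units = 17.
Pro-rata amounts: Delacroix 6/17 × $2,900 = 1,023.53; Halvorsen 9/17 × $2,900 = 1,535.29; Dube 2/17 × $2,900 = 341.18.
After rounding ($100): Delacroix $1,000; Halvorsen $1,500; Dube $300. Sum = $2,800.
Difference $2,900 − $2,800 = +$100 applied to Halvorsen: Halvorsen becomes $1,600.

Delacroix: $1,000 | Halvorsen: $1,600 | Dube: $300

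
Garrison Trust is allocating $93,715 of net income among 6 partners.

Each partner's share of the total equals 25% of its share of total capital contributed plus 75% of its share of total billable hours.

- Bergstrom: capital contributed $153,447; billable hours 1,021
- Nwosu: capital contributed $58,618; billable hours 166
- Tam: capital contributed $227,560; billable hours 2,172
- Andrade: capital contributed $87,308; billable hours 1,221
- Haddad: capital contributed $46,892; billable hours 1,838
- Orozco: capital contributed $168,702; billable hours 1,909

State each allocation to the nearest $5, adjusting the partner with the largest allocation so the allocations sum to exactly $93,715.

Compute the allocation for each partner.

Bergstrom: $13,460 · Nwosu: $3,250 · Tam: $25,515 · Andrade: $13,060 · Haddad: $16,995 · Orozco: $21,435

Totals — capital contributed 742,527, billable hours 8,327.
Combined weights (25% capital contributed + 75% billable hours): Bergstrom 0.1436; Nwosu 0.0347; Tam 0.2722; Andrade 0.1394; Haddad 0.1813; Orozco 0.2287.
Proportional shares: Bergstrom 13,459.69; Nwosu 3,250.72; Tam 25,513.48; Andrade 13,060.98; Haddad 16,993.70; Orozco 21,436.43.
At nearest $5: Bergstrom $13,460; Nwosu $3,250; Tam $25,515; Andrade $13,060; Haddad $16,995; Orozco $21,435. Sum = $93,715.
Rounded total matches; no reconciliation needed.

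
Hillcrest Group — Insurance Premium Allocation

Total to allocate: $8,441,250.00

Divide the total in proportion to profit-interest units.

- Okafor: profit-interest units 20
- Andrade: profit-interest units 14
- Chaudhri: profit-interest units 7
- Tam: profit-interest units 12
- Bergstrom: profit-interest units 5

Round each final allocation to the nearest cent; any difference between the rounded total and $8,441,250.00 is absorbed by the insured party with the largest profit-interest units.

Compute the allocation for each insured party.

Okafor: $2,910,775.86 | Andrade: $2,037,543.10 | Chaudhri: $1,018,771.55 | Tam: $1,746,465.52 | Bergstrom: $727,693.97

Profit-interest units total: 20 + 14 + 7 + 12 + 5 = 58.
Proportional shares: Okafor 2,910,775.8621; Andrade 2,037,543.1034; Chaudhri 1,018,771.5517; Tam 1,746,465.5172; Bergstrom 727,693.9655.
Rounded to nearest cent: Okafor $2,910,775.86; Andrade $2,037,543.10; Chaudhri $1,018,771.55; Tam $1,746,465.52; Bergstrom $727,693.97. Sum = $8,441,250.00.
Sum already equals the total — no adjustment.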